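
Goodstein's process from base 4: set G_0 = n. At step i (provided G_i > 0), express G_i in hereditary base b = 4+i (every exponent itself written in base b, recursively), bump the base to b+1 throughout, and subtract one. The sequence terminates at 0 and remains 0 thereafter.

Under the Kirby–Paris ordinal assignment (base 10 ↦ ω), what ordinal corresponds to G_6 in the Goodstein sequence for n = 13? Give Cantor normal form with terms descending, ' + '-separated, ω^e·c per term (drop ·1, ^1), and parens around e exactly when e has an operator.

ω·2 + 1

[0] 13 ≡ 3·4 + 1 (base 4). Lift 5: 16. −1: 15.
[1] 15 ≡ 3·5 (base 5). Lift 6: 18. −1: 17.
[2] 17 ≡ 2·6 + 5 (base 6). Lift 7: 19. −1: 18.
[3] 18 ≡ 2·7 + 4 (base 7). Lift 8: 20. −1: 19.
[4] 19 ≡ 2·8 + 3 (base 8). Lift 9: 21. −1: 20.
[5] 20 ≡ 2·9 + 2 (base 9). Lift 10: 22. −1: 21.
[6] 21 ≡ 2·10 + 1 (base 10). Lift 11: 23. −1: 22.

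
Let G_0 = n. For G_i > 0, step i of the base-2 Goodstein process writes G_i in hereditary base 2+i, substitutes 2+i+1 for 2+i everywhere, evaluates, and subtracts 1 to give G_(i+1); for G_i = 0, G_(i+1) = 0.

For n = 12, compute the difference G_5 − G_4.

(0) 12|_2 = 2^(2 + 1) + 2^2 ↦ 3^(3 + 1) + 3^3|_3 = 108 ⇒ 107
(1) 107|_3 = 3^(3 + 1) + 2·3^2 + 2·3 + 2 ↦ 4^(4 + 1) + 2·4^2 + 2·4 + 2|_4 = 1066 ⇒ 1065
(2) 1065|_4 = 4^(4 + 1) + 2·4^2 + 2·4 + 1 ↦ 5^(5 + 1) + 2·5^2 + 2·5 + 1|_5 = 15686 ⇒ 15685
(3) 15685|_5 = 5^(5 + 1) + 2·5^2 + 2·5 ↦ 6^(6 + 1) + 2·6^2 + 2·6|_6 = 280020 ⇒ 280019
(4) 280019|_6 = 6^(6 + 1) + 2·6^2 + 6 + 5 ↦ 7^(7 + 1) + 2·7^2 + 7 + 5|_7 = 5764911 ⇒ 5764910

5484891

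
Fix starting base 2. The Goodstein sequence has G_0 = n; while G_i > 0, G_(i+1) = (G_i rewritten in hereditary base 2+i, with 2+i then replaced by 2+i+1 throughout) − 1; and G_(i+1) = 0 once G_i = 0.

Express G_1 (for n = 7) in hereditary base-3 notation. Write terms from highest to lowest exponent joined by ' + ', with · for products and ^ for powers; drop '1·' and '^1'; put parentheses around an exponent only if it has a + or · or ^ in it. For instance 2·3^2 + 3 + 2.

G_0=7  [base 2] 2^2 + 2 + 1  →[2↦3]→  3^3 + 3 + 1 = 31  −1 ⇒ G_1=30
G_1=30  [base 3] 3^3 + 3  →[3↦4]→  4^4 + 4 = 260  −1 ⇒ G_2=259

3^3 + 3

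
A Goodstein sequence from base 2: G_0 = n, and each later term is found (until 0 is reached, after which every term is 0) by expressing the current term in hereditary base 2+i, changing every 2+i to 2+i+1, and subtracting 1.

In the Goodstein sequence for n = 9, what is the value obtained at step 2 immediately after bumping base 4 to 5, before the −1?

[0] 9 ≡ 2^(2 + 1) + 1 (base 2). Lift 3: 82. −1: 81.
[1] 81 ≡ 3^(3 + 1) (base 3). Lift 4: 1024. −1: 1023.
[2] 1023 ≡ 3·4^4 + 3·4^3 + 3·4^2 + 3·4 + 3 (base 4). Lift 5: 9843. −1: 9842.

9843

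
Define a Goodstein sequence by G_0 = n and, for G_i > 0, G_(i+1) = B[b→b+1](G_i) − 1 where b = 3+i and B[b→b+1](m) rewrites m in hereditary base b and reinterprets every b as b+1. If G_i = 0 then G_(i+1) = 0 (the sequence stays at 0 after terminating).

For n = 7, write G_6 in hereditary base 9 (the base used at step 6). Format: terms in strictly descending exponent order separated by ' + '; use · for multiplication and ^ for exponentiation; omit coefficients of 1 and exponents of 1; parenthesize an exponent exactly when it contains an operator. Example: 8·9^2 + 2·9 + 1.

9

G_0 = 7. HB_3(7) = 2·3 + 1. Bump = 9. G_1 = 8.
G_1 = 8. HB_4(8) = 2·4. Bump = 10. G_2 = 9.
G_2 = 9. HB_5(9) = 5 + 4. Bump = 10. G_3 = 9.
G_3 = 9. HB_6(9) = 6 + 3. Bump = 10. G_4 = 9.
G_4 = 9. HB_7(9) = 7 + 2. Bump = 10. G_5 = 9.
G_5 = 9. HB_8(9) = 8 + 1. Bump = 10. G_6 = 9.
G_6 = 9. HB_9(9) = 9. Bump = 10. G_7 = 9.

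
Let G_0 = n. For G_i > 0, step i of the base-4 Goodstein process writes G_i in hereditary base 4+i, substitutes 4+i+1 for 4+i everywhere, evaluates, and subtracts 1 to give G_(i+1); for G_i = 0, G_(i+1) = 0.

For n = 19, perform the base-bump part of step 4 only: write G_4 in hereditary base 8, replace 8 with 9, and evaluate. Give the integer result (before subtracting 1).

i=0: 19 = 4^2 + 3 (b=4); 4→5: 5^2 + 3 = 28; 28−1 = 27
i=1: 27 = 5^2 + 2 (b=5); 5→6: 6^2 + 2 = 38; 38−1 = 37
i=2: 37 = 6^2 + 1 (b=6); 6→7: 7^2 + 1 = 50; 50−1 = 49
i=3: 49 = 7^2 (b=7); 7→8: 8^2 = 64; 64−1 = 63
i=4: 63 = 7·8 + 7 (b=8); 8→9: 7·9 + 7 = 70; 70−1 = 69

70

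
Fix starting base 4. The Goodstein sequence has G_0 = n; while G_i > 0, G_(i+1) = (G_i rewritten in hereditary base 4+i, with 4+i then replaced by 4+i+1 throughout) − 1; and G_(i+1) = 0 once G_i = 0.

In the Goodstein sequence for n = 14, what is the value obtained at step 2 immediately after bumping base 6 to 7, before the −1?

21

step 0: 14 = 3·4 + 2; sub 5 for 4: 3·5 + 2; = 17; G_1 = 17−1 = 16
step 1: 16 = 3·5 + 1; sub 6 for 5: 3·6 + 1; = 19; G_2 = 19−1 = 18
step 2: 18 = 3·6; sub 7 for 6: 3·7; = 21; G_3 = 21−1 = 20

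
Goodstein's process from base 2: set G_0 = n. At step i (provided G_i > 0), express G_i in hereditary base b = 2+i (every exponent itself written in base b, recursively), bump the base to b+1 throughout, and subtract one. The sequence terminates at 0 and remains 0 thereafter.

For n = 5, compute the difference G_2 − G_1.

5 —HB2→ 2^2 + 1 —bump→ 3^3 + 1 = 28 —(−1)→ 27
27 —HB3→ 3^3 —bump→ 4^4 = 256 —(−1)→ 255

228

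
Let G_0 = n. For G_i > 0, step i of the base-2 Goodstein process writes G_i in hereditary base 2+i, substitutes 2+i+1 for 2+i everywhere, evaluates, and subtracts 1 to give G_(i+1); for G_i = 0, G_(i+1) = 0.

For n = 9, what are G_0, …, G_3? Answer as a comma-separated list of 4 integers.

9, 81, 1023, 9842

9 —HB2→ 2^(2 + 1) + 1 —bump→ 3^(3 + 1) + 1 = 82 —(−1)→ 81
81 —HB3→ 3^(3 + 1) —bump→ 4^(4 + 1) = 1024 —(−1)→ 1023
1023 —HB4→ 3·4^4 + 3·4^3 + 3·4^2 + 3·4 + 3 —bump→ 3·5^5 + 3·5^3 + 3·5^2 + 3·5 + 3 = 9843 —(−1)→ 9842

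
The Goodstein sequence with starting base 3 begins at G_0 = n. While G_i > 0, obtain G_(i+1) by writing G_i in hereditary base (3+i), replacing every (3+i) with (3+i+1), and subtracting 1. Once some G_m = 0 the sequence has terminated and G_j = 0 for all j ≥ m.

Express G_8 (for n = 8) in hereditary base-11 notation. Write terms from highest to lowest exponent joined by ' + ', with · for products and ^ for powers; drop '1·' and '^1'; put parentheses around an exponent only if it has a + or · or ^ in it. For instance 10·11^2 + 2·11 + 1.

G_0 = 8. HB_3(8) = 2·3 + 2. Bump = 10. G_1 = 9.
G_1 = 9. HB_4(9) = 2·4 + 1. Bump = 11. G_2 = 10.
G_2 = 10. HB_5(10) = 2·5. Bump = 12. G_3 = 11.
G_3 = 11. HB_6(11) = 6 + 5. Bump = 12. G_4 = 11.
G_4 = 11. HB_7(11) = 7 + 4. Bump = 12. G_5 = 11.
G_5 = 11. HB_8(11) = 8 + 3. Bump = 12. G_6 = 11.
G_6 = 11. HB_9(11) = 9 + 2. Bump = 12. G_7 = 11.
G_7 = 11. HB_10(11) = 10 + 1. Bump = 12. G_8 = 11.

11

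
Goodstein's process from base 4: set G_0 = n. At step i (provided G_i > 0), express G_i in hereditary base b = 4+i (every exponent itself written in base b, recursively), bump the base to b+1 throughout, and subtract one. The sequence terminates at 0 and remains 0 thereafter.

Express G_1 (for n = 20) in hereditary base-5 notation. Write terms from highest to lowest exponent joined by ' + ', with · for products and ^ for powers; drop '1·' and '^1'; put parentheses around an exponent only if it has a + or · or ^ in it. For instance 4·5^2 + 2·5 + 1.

[0] 20 ≡ 4^2 + 4 (base 4). Lift 5: 30. −1: 29.
[1] 29 ≡ 5^2 + 4 (base 5). Lift 6: 40. −1: 39.

5^2 + 4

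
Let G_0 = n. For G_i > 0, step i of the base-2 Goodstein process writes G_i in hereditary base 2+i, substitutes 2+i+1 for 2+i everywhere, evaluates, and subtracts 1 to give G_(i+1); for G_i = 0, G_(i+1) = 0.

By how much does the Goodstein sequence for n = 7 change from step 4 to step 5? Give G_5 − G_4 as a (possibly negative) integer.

(0) 7|_2 = 2^2 + 2 + 1 ↦ 3^3 + 3 + 1|_3 = 31 ⇒ 30
(1) 30|_3 = 3^3 + 3 ↦ 4^4 + 4|_4 = 260 ⇒ 259
(2) 259|_4 = 4^4 + 3 ↦ 5^5 + 3|_5 = 3128 ⇒ 3127
(3) 3127|_5 = 5^5 + 2 ↦ 6^6 + 2|_6 = 46658 ⇒ 46657
(4) 46657|_6 = 6^6 + 1 ↦ 7^7 + 1|_7 = 823544 ⇒ 823543

776886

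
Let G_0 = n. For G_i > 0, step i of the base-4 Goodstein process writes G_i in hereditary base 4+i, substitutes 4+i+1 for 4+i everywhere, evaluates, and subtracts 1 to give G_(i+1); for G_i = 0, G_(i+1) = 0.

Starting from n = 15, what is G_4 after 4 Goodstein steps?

step 0: 15 = 3·4 + 3; sub 5 for 4: 3·5 + 3; = 18; G_1 = 18−1 = 17
step 1: 17 = 3·5 + 2; sub 6 for 5: 3·6 + 2; = 20; G_2 = 20−1 = 19
step 2: 19 = 3·6 + 1; sub 7 for 6: 3·7 + 1; = 22; G_3 = 22−1 = 21
step 3: 21 = 3·7; sub 8 for 7: 3·8; = 24; G_4 = 24−1 = 23
step 4: 23 = 2·8 + 7; sub 9 for 8: 2·9 + 7; = 25; G_5 = 25−1 = 24

23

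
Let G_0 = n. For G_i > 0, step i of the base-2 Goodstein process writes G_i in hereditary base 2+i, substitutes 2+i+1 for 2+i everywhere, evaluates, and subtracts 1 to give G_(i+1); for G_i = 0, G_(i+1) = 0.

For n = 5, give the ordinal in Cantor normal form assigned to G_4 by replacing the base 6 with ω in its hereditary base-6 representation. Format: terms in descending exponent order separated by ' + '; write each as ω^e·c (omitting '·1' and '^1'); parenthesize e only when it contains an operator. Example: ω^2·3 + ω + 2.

ω^3·3 + ω^2·3 + ω·3 + 1

i=0: 5 = 2^2 + 1 (b=2); 2→3: 3^3 + 1 = 28; 28−1 = 27
i=1: 27 = 3^3 (b=3); 3→4: 4^4 = 256; 256−1 = 255
i=2: 255 = 3·4^3 + 3·4^2 + 3·4 + 3 (b=4); 4→5: 3·5^3 + 3·5^2 + 3·5 + 3 = 468; 468−1 = 467
i=3: 467 = 3·5^3 + 3·5^2 + 3·5 + 2 (b=5); 5→6: 3·6^3 + 3·6^2 + 3·6 + 2 = 776; 776−1 = 775
i=4: 775 = 3·6^3 + 3·6^2 + 3·6 + 1 (b=6); 6→7: 3·7^3 + 3·7^2 + 3·7 + 1 = 1198; 1198−1 = 1197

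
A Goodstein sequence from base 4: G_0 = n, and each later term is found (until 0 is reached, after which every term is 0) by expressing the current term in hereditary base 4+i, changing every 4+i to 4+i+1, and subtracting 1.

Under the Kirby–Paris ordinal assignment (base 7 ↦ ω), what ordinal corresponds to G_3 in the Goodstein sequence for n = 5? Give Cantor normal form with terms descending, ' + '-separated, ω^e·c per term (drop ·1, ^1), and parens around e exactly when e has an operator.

4

5 —HB4→ 4 + 1 —bump→ 5 + 1 = 6 —(−1)→ 5
5 —HB5→ 5 —bump→ 6 = 6 —(−1)→ 5
5 —HB6→ 5 —bump→ 5 = 5 —(−1)→ 4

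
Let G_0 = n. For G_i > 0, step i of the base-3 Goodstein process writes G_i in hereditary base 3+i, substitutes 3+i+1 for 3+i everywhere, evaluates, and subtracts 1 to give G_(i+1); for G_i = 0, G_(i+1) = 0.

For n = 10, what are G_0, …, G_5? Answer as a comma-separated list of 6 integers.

10, 16, 24, 27, 30, 33

[0] 10 ≡ 3^2 + 1 (base 3). Lift 4: 17. −1: 16.
[1] 16 ≡ 4^2 (base 4). Lift 5: 25. −1: 24.
[2] 24 ≡ 4·5 + 4 (base 5). Lift 6: 28. −1: 27.
[3] 27 ≡ 4·6 + 3 (base 6). Lift 7: 31. −1: 30.
[4] 30 ≡ 4·7 + 2 (base 7). Lift 8: 34. −1: 33.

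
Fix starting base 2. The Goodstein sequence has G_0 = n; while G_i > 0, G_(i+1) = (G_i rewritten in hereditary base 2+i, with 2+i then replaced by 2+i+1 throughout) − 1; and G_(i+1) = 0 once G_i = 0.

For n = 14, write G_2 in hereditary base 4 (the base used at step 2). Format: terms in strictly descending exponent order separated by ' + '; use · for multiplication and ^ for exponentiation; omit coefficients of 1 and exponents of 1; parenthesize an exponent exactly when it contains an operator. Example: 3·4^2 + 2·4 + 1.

4^(4 + 1) + 4^4 + 1

base 2: 14 = 2^(2 + 1) + 2^2 + 2; at 3: 3^(3 + 1) + 3^3 + 3 = 111; next = 110
base 3: 110 = 3^(3 + 1) + 3^3 + 2; at 4: 4^(4 + 1) + 4^4 + 2 = 1282; next = 1281
base 4: 1281 = 4^(4 + 1) + 4^4 + 1; at 5: 5^(5 + 1) + 5^5 + 1 = 18751; next = 18750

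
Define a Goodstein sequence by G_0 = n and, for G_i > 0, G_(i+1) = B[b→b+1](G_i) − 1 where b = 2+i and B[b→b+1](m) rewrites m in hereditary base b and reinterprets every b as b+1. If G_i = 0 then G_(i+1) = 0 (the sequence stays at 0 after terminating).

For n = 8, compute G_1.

80

base 2: 8 = 2^(2 + 1); at 3: 3^(3 + 1) = 81; next = 80
base 3: 80 = 2·3^3 + 2·3^2 + 2·3 + 2; at 4: 2·4^4 + 2·4^2 + 2·4 + 2 = 554; next = 553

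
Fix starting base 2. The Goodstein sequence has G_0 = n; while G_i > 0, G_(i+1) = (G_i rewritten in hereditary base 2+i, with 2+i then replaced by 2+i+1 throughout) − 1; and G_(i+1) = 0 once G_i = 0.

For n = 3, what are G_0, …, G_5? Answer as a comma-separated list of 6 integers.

step 0: 3 = 2 + 1; sub 3 for 2: 3 + 1; = 4; G_1 = 4−1 = 3
step 1: 3 = 3; sub 4 for 3: 4; = 4; G_2 = 4−1 = 3
step 2: 3 = 3; sub 5 for 4: 3; = 3; G_3 = 3−1 = 2
step 3: 2 = 2; sub 6 for 5: 2; = 2; G_4 = 2−1 = 1
step 4: 1 = 1; sub 7 for 6: 1; = 1; G_5 = 1−1 = 0

3, 3, 3, 2, 1, 0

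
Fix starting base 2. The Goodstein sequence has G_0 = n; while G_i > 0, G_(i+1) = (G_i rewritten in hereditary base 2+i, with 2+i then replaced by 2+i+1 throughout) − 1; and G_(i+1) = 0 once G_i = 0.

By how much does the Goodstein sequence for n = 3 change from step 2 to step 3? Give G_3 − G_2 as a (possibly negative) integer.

base 2: 3 = 2 + 1; at 3: 3 + 1 = 4; next = 3
base 3: 3 = 3; at 4: 4 = 4; next = 3
base 4: 3 = 3; at 5: 3 = 3; next = 2

-1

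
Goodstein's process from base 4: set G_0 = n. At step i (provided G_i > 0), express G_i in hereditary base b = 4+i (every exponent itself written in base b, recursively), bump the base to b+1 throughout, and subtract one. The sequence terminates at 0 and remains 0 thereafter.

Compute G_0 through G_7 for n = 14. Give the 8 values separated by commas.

14, 16, 18, 20, 21, 22, 23, 24

(0) 14|_4 = 3·4 + 2 ↦ 3·5 + 2|_5 = 17 ⇒ 16
(1) 16|_5 = 3·5 + 1 ↦ 3·6 + 1|_6 = 19 ⇒ 18
(2) 18|_6 = 3·6 ↦ 3·7|_7 = 21 ⇒ 20
(3) 20|_7 = 2·7 + 6 ↦ 2·8 + 6|_8 = 22 ⇒ 21
(4) 21|_8 = 2·8 + 5 ↦ 2·9 + 5|_9 = 23 ⇒ 22
(5) 22|_9 = 2·9 + 4 ↦ 2·10 + 4|_10 = 24 ⇒ 23
(6) 23|_10 = 2·10 + 3 ↦ 2·11 + 3|_11 = 25 ⇒ 24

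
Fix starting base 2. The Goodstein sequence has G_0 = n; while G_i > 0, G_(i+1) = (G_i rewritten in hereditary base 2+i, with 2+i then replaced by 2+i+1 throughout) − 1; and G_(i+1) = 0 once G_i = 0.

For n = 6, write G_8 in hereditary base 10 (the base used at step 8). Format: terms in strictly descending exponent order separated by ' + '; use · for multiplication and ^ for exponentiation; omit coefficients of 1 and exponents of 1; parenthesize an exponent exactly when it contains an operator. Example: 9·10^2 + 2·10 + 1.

5·10^5 + 5·10^4 + 5·10^3 + 5·10^2 + 5·10 + 1

G_0 = 6. HB_2(6) = 2^2 + 2. Bump = 30. G_1 = 29.
G_1 = 29. HB_3(29) = 3^3 + 2. Bump = 258. G_2 = 257.
G_2 = 257. HB_4(257) = 4^4 + 1. Bump = 3126. G_3 = 3125.
G_3 = 3125. HB_5(3125) = 5^5. Bump = 46656. G_4 = 46655.
G_4 = 46655. HB_6(46655) = 5·6^5 + 5·6^4 + 5·6^3 + 5·6^2 + 5·6 + 5. Bump = 98040. G_5 = 98039.
G_5 = 98039. HB_7(98039) = 5·7^5 + 5·7^4 + 5·7^3 + 5·7^2 + 5·7 + 4. Bump = 187244. G_6 = 187243.
G_6 = 187243. HB_8(187243) = 5·8^5 + 5·8^4 + 5·8^3 + 5·8^2 + 5·8 + 3. Bump = 332148. G_7 = 332147.
G_7 = 332147. HB_9(332147) = 5·9^5 + 5·9^4 + 5·9^3 + 5·9^2 + 5·9 + 2. Bump = 555552. G_8 = 555551.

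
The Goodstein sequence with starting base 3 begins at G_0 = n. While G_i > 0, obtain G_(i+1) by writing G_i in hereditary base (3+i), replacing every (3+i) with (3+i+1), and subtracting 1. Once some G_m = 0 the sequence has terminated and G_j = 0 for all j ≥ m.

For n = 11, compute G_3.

(0) 11|_3 = 3^2 + 2 ↦ 4^2 + 2|_4 = 18 ⇒ 17
(1) 17|_4 = 4^2 + 1 ↦ 5^2 + 1|_5 = 26 ⇒ 25
(2) 25|_5 = 5^2 ↦ 6^2|_6 = 36 ⇒ 35
(3) 35|_6 = 5·6 + 5 ↦ 5·7 + 5|_7 = 40 ⇒ 39

35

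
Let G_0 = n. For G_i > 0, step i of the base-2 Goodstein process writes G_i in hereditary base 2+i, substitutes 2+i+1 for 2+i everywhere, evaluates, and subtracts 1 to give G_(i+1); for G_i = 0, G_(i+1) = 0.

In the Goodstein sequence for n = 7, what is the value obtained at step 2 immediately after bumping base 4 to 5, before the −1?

[0] 7 ≡ 2^2 + 2 + 1 (base 2). Lift 3: 31. −1: 30.
[1] 30 ≡ 3^3 + 3 (base 3). Lift 4: 260. −1: 259.
[2] 259 ≡ 4^4 + 3 (base 4). Lift 5: 3128. −1: 3127.

3128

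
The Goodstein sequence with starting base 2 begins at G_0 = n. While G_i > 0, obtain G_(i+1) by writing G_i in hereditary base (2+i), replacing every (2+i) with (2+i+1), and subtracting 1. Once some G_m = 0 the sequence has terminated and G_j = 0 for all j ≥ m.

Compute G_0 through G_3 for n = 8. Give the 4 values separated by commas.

8, 80, 553, 6310

base 2: 8 = 2^(2 + 1); at 3: 3^(3 + 1) = 81; next = 80
base 3: 80 = 2·3^3 + 2·3^2 + 2·3 + 2; at 4: 2·4^4 + 2·4^2 + 2·4 + 2 = 554; next = 553
base 4: 553 = 2·4^4 + 2·4^2 + 2·4 + 1; at 5: 2·5^5 + 2·5^2 + 2·5 + 1 = 6311; next = 6310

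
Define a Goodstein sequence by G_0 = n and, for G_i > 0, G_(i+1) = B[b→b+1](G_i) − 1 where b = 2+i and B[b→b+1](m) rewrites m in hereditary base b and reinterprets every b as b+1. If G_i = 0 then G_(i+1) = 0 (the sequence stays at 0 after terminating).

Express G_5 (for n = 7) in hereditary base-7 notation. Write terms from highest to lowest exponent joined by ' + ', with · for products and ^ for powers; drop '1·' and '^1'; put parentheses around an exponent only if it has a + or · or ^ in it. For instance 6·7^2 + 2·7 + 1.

7^7

[0] 7 ≡ 2^2 + 2 + 1 (base 2). Lift 3: 31. −1: 30.
[1] 30 ≡ 3^3 + 3 (base 3). Lift 4: 260. −1: 259.
[2] 259 ≡ 4^4 + 3 (base 4). Lift 5: 3128. −1: 3127.
[3] 3127 ≡ 5^5 + 2 (base 5). Lift 6: 46658. −1: 46657.
[4] 46657 ≡ 6^6 + 1 (base 6). Lift 7: 823544. −1: 823543.
[5] 823543 ≡ 7^7 (base 7). Lift 8: 16777216. −1: 16777215.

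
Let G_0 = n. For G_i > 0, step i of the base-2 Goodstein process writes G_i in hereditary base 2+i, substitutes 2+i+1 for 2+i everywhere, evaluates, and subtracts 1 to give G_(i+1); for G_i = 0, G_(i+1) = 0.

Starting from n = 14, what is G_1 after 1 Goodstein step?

110

i=0: 14 = 2^(2 + 1) + 2^2 + 2 (b=2); 2→3: 3^(3 + 1) + 3^3 + 3 = 111; 111−1 = 110
i=1: 110 = 3^(3 + 1) + 3^3 + 2 (b=3); 3→4: 4^(4 + 1) + 4^4 + 2 = 1282; 1282−1 = 1281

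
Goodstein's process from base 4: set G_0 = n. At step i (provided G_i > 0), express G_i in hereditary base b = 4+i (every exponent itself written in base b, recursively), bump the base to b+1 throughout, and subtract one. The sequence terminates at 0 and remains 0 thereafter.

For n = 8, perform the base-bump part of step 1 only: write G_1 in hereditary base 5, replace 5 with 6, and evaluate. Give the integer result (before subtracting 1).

10

base 4: 8 = 2·4; at 5: 2·5 = 10; next = 9
base 5: 9 = 5 + 4; at 6: 6 + 4 = 10; next = 9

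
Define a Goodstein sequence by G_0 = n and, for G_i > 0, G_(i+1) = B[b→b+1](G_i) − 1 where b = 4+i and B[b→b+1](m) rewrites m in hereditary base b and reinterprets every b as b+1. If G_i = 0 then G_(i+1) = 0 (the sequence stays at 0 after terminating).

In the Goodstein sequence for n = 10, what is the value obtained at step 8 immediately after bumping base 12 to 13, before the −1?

10 —HB4→ 2·4 + 2 —bump→ 2·5 + 2 = 12 —(−1)→ 11
11 —HB5→ 2·5 + 1 —bump→ 2·6 + 1 = 13 —(−1)→ 12
12 —HB6→ 2·6 —bump→ 2·7 = 14 —(−1)→ 13
13 —HB7→ 7 + 6 —bump→ 8 + 6 = 14 —(−1)→ 13
13 —HB8→ 8 + 5 —bump→ 9 + 5 = 14 —(−1)→ 13
13 —HB9→ 9 + 4 —bump→ 10 + 4 = 14 —(−1)→ 13
13 —HB10→ 10 + 3 —bump→ 11 + 3 = 14 —(−1)→ 13
13 —HB11→ 11 + 2 —bump→ 12 + 2 = 14 —(−1)→ 13

14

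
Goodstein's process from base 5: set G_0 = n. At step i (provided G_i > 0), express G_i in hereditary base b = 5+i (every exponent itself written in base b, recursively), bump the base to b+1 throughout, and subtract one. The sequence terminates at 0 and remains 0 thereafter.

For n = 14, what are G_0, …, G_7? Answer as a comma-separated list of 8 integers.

14, 15, 16, 17, 18, 19, 19, 19

i=0: 14 = 2·5 + 4 (b=5); 5→6: 2·6 + 4 = 16; 16−1 = 15
i=1: 15 = 2·6 + 3 (b=6); 6→7: 2·7 + 3 = 17; 17−1 = 16
i=2: 16 = 2·7 + 2 (b=7); 7→8: 2·8 + 2 = 18; 18−1 = 17
i=3: 17 = 2·8 + 1 (b=8); 8→9: 2·9 + 1 = 19; 19−1 = 18
i=4: 18 = 2·9 (b=9); 9→10: 2·10 = 20; 20−1 = 19
i=5: 19 = 10 + 9 (b=10); 10→11: 11 + 9 = 20; 20−1 = 19
i=6: 19 = 11 + 8 (b=11); 11→12: 12 + 8 = 20; 20−1 = 19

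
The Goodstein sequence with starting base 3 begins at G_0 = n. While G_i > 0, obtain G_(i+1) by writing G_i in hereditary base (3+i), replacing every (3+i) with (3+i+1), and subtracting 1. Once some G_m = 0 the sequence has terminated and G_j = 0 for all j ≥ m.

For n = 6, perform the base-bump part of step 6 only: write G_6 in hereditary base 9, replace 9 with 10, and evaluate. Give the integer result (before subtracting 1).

6

(0) 6|_3 = 2·3 ↦ 2·4|_4 = 8 ⇒ 7
(1) 7|_4 = 4 + 3 ↦ 5 + 3|_5 = 8 ⇒ 7
(2) 7|_5 = 5 + 2 ↦ 6 + 2|_6 = 8 ⇒ 7
(3) 7|_6 = 6 + 1 ↦ 7 + 1|_7 = 8 ⇒ 7
(4) 7|_7 = 7 ↦ 8|_8 = 8 ⇒ 7
(5) 7|_8 = 7 ↦ 7|_9 = 7 ⇒ 6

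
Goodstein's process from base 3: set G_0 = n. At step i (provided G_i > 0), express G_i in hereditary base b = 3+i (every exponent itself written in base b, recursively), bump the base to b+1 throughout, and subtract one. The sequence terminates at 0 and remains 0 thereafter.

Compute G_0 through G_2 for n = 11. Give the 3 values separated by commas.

11, 17, 25

(0) 11|_3 = 3^2 + 2 ↦ 4^2 + 2|_4 = 18 ⇒ 17
(1) 17|_4 = 4^2 + 1 ↦ 5^2 + 1|_5 = 26 ⇒ 25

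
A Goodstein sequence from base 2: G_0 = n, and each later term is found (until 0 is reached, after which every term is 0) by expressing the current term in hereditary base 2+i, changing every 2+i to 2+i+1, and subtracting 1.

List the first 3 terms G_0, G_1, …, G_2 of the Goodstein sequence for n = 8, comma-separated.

8, 80, 553

step 0: 8 = 2^(2 + 1); sub 3 for 2: 3^(3 + 1); = 81; G_1 = 81−1 = 80
step 1: 80 = 2·3^3 + 2·3^2 + 2·3 + 2; sub 4 for 3: 2·4^4 + 2·4^2 + 2·4 + 2; = 554; G_2 = 554−1 = 553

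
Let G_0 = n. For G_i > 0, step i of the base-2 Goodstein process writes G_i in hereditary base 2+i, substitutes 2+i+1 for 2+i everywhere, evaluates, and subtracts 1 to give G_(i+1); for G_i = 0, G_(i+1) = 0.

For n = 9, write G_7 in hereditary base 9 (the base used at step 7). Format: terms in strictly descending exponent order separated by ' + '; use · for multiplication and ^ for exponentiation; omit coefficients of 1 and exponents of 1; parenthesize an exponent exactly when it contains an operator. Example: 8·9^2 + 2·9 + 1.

[0] 9 ≡ 2^(2 + 1) + 1 (base 2). Lift 3: 82. −1: 81.
[1] 81 ≡ 3^(3 + 1) (base 3). Lift 4: 1024. −1: 1023.
[2] 1023 ≡ 3·4^4 + 3·4^3 + 3·4^2 + 3·4 + 3 (base 4). Lift 5: 9843. −1: 9842.
[3] 9842 ≡ 3·5^5 + 3·5^3 + 3·5^2 + 3·5 + 2 (base 5). Lift 6: 140744. −1: 140743.
[4] 140743 ≡ 3·6^6 + 3·6^3 + 3·6^2 + 3·6 + 1 (base 6). Lift 7: 2471827. −1: 2471826.
[5] 2471826 ≡ 3·7^7 + 3·7^3 + 3·7^2 + 3·7 (base 7). Lift 8: 50333400. −1: 50333399.
[6] 50333399 ≡ 3·8^8 + 3·8^3 + 3·8^2 + 2·8 + 7 (base 8). Lift 9: 1162263922. −1: 1162263921.

3·9^9 + 3·9^3 + 3·9^2 + 2·9 + 6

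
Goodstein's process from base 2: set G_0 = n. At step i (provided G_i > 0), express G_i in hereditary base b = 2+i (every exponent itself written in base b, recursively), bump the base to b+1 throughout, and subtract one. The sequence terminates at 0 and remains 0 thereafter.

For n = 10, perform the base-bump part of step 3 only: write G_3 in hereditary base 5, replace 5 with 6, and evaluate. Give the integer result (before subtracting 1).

279936

base 2: 10 = 2^(2 + 1) + 2; at 3: 3^(3 + 1) + 3 = 84; next = 83
base 3: 83 = 3^(3 + 1) + 2; at 4: 4^(4 + 1) + 2 = 1026; next = 1025
base 4: 1025 = 4^(4 + 1) + 1; at 5: 5^(5 + 1) + 1 = 15626; next = 15625
base 5: 15625 = 5^(5 + 1); at 6: 6^(6 + 1) = 279936; next = 279935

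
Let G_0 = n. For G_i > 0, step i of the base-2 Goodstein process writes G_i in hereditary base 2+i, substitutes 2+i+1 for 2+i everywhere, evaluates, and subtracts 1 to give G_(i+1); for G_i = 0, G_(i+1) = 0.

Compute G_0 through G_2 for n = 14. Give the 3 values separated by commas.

14, 110, 1281

i=0: 14 = 2^(2 + 1) + 2^2 + 2 (b=2); 2→3: 3^(3 + 1) + 3^3 + 3 = 111; 111−1 = 110
i=1: 110 = 3^(3 + 1) + 3^3 + 2 (b=3); 3→4: 4^(4 + 1) + 4^4 + 2 = 1282; 1282−1 = 1281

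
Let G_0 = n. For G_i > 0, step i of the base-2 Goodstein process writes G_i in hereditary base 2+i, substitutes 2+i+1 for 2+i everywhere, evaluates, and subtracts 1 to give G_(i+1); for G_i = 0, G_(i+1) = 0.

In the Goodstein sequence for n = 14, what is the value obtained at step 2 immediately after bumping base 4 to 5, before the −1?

18751

[0] 14 ≡ 2^(2 + 1) + 2^2 + 2 (base 2). Lift 3: 111. −1: 110.
[1] 110 ≡ 3^(3 + 1) + 3^3 + 2 (base 3). Lift 4: 1282. −1: 1281.
[2] 1281 ≡ 4^(4 + 1) + 4^4 + 1 (base 4). Lift 5: 18751. −1: 18750.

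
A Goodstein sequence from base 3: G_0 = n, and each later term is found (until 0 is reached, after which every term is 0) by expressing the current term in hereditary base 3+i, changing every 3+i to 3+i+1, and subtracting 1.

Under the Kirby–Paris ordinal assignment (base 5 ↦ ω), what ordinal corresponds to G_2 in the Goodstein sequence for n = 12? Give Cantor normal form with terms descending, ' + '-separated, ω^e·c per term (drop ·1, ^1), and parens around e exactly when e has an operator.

ω^2 + 2

base 3: 12 = 3^2 + 3; at 4: 4^2 + 4 = 20; next = 19
base 4: 19 = 4^2 + 3; at 5: 5^2 + 3 = 28; next = 27
base 5: 27 = 5^2 + 2; at 6: 6^2 + 2 = 38; next = 37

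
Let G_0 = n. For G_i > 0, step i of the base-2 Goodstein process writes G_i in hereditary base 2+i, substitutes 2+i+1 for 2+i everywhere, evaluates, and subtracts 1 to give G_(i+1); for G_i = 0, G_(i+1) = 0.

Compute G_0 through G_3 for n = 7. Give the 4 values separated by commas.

base 2: 7 = 2^2 + 2 + 1; at 3: 3^3 + 3 + 1 = 31; next = 30
base 3: 30 = 3^3 + 3; at 4: 4^4 + 4 = 260; next = 259
base 4: 259 = 4^4 + 3; at 5: 5^5 + 3 = 3128; next = 3127

7, 30, 259, 3127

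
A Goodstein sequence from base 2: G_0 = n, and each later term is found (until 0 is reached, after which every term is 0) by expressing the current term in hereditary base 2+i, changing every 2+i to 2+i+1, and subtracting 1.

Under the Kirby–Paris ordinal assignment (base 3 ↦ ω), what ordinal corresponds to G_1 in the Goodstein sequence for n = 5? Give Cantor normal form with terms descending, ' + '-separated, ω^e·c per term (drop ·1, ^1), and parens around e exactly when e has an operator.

G_0 = 5. HB_2(5) = 2^2 + 1. Bump = 28. G_1 = 27.
G_1 = 27. HB_3(27) = 3^3. Bump = 256. G_2 = 255.

ω^ω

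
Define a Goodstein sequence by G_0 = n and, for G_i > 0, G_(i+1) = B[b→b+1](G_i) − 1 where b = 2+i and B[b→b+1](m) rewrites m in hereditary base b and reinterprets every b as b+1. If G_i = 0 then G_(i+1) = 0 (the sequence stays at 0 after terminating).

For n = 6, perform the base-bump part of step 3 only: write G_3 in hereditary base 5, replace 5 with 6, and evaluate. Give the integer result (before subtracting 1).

6 —HB2→ 2^2 + 2 —bump→ 3^3 + 3 = 30 —(−1)→ 29
29 —HB3→ 3^3 + 2 —bump→ 4^4 + 2 = 258 —(−1)→ 257
257 —HB4→ 4^4 + 1 —bump→ 5^5 + 1 = 3126 —(−1)→ 3125
3125 —HB5→ 5^5 —bump→ 6^6 = 46656 —(−1)→ 46655

46656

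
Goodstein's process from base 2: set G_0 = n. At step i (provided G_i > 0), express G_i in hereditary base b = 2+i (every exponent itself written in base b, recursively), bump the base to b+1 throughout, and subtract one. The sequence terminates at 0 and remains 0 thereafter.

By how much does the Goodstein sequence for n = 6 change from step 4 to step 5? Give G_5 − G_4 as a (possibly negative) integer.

[0] 6 ≡ 2^2 + 2 (base 2). Lift 3: 30. −1: 29.
[1] 29 ≡ 3^3 + 2 (base 3). Lift 4: 258. −1: 257.
[2] 257 ≡ 4^4 + 1 (base 4). Lift 5: 3126. −1: 3125.
[3] 3125 ≡ 5^5 (base 5). Lift 6: 46656. −1: 46655.
[4] 46655 ≡ 5·6^5 + 5·6^4 + 5·6^3 + 5·6^2 + 5·6 + 5 (base 6). Lift 7: 98040. −1: 98039.

51384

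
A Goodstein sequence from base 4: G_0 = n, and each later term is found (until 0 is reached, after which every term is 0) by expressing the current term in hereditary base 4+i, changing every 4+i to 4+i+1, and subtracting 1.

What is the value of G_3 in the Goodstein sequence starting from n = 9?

11

9 —HB4→ 2·4 + 1 —bump→ 2·5 + 1 = 11 —(−1)→ 10
10 —HB5→ 2·5 —bump→ 2·6 = 12 —(−1)→ 11
11 —HB6→ 6 + 5 —bump→ 7 + 5 = 12 —(−1)→ 11
11 —HB7→ 7 + 4 —bump→ 8 + 4 = 12 —(−1)→ 11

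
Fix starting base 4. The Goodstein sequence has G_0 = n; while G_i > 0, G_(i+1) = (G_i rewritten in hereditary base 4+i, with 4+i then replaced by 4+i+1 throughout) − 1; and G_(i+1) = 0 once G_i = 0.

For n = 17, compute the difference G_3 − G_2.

4

(0) 17|_4 = 4^2 + 1 ↦ 5^2 + 1|_5 = 26 ⇒ 25
(1) 25|_5 = 5^2 ↦ 6^2|_6 = 36 ⇒ 35
(2) 35|_6 = 5·6 + 5 ↦ 5·7 + 5|_7 = 40 ⇒ 39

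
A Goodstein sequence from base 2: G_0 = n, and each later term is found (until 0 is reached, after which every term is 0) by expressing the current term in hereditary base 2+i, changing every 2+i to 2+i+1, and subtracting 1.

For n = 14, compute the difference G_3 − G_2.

[0] 14 ≡ 2^(2 + 1) + 2^2 + 2 (base 2). Lift 3: 111. −1: 110.
[1] 110 ≡ 3^(3 + 1) + 3^3 + 2 (base 3). Lift 4: 1282. −1: 1281.
[2] 1281 ≡ 4^(4 + 1) + 4^4 + 1 (base 4). Lift 5: 18751. −1: 18750.

17469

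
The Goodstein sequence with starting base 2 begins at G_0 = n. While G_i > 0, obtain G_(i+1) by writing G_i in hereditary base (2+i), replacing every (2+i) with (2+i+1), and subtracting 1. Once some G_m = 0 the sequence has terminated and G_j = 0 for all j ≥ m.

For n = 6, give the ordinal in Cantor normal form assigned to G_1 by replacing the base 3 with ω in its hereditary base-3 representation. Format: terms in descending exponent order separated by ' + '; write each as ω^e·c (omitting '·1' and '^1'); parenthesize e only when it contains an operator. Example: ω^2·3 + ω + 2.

i=0: 6 = 2^2 + 2 (b=2); 2→3: 3^3 + 3 = 30; 30−1 = 29
i=1: 29 = 3^3 + 2 (b=3); 3→4: 4^4 + 2 = 258; 258−1 = 257

ω^ω + 2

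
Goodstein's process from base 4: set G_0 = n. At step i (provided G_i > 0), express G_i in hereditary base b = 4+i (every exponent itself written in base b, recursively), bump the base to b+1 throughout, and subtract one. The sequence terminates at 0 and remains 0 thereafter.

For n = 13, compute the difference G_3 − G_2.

1

base 4: 13 = 3·4 + 1; at 5: 3·5 + 1 = 16; next = 15
base 5: 15 = 3·5; at 6: 3·6 = 18; next = 17
base 6: 17 = 2·6 + 5; at 7: 2·7 + 5 = 19; next = 18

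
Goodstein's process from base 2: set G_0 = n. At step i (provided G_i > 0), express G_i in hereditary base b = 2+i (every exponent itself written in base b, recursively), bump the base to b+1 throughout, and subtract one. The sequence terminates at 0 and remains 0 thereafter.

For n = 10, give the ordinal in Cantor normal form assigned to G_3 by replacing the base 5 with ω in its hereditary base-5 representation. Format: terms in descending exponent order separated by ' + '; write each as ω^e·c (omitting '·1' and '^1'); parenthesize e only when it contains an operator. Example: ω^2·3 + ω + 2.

i=0: 10 = 2^(2 + 1) + 2 (b=2); 2→3: 3^(3 + 1) + 3 = 84; 84−1 = 83
i=1: 83 = 3^(3 + 1) + 2 (b=3); 3→4: 4^(4 + 1) + 2 = 1026; 1026−1 = 1025
i=2: 1025 = 4^(4 + 1) + 1 (b=4); 4→5: 5^(5 + 1) + 1 = 15626; 15626−1 = 15625
i=3: 15625 = 5^(5 + 1) (b=5); 5→6: 6^(6 + 1) = 279936; 279936−1 = 279935

ω^(ω + 1)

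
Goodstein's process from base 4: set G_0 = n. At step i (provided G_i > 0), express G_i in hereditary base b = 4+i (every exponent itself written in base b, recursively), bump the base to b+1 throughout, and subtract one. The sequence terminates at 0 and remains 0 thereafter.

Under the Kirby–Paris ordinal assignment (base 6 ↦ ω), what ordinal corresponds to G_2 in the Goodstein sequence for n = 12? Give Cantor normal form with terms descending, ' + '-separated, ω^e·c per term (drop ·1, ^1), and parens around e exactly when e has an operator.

(0) 12|_4 = 3·4 ↦ 3·5|_5 = 15 ⇒ 14
(1) 14|_5 = 2·5 + 4 ↦ 2·6 + 4|_6 = 16 ⇒ 15

ω·2 + 3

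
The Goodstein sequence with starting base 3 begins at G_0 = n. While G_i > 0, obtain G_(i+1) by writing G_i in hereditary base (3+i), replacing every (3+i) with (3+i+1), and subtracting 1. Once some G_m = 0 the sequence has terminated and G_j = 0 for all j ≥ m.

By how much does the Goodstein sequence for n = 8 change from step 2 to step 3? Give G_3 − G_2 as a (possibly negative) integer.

step 0: 8 = 2·3 + 2; sub 4 for 3: 2·4 + 2; = 10; G_1 = 10−1 = 9
step 1: 9 = 2·4 + 1; sub 5 for 4: 2·5 + 1; = 11; G_2 = 11−1 = 10
step 2: 10 = 2·5; sub 6 for 5: 2·6; = 12; G_3 = 12−1 = 11

1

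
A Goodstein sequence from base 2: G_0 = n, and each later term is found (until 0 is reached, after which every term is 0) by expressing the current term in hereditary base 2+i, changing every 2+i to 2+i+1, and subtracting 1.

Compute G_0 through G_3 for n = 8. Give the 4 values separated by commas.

8, 80, 553, 6310

8 —HB2→ 2^(2 + 1) —bump→ 3^(3 + 1) = 81 —(−1)→ 80
80 —HB3→ 2·3^3 + 2·3^2 + 2·3 + 2 —bump→ 2·4^4 + 2·4^2 + 2·4 + 2 = 554 —(−1)→ 553
553 —HB4→ 2·4^4 + 2·4^2 + 2·4 + 1 —bump→ 2·5^5 + 2·5^2 + 2·5 + 1 = 6311 —(−1)→ 6310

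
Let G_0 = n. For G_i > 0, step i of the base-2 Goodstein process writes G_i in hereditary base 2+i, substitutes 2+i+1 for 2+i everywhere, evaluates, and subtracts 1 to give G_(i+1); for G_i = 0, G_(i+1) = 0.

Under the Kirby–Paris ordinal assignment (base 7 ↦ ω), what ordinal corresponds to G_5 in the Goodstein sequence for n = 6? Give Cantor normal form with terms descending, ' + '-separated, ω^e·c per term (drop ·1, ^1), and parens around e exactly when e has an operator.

ω^5·5 + ω^4·5 + ω^3·5 + ω^2·5 + ω·5 + 4

G_0=6  [base 2] 2^2 + 2  →[2↦3]→  3^3 + 3 = 30  −1 ⇒ G_1=29
G_1=29  [base 3] 3^3 + 2  →[3↦4]→  4^4 + 2 = 258  −1 ⇒ G_2=257
G_2=257  [base 4] 4^4 + 1  →[4↦5]→  5^5 + 1 = 3126  −1 ⇒ G_3=3125
G_3=3125  [base 5] 5^5  →[5↦6]→  6^6 = 46656  −1 ⇒ G_4=46655
G_4=46655  [base 6] 5·6^5 + 5·6^4 + 5·6^3 + 5·6^2 + 5·6 + 5  →[6↦7]→  5·7^5 + 5·7^4 + 5·7^3 + 5·7^2 + 5·7 + 5 = 98040  −1 ⇒ G_5=98039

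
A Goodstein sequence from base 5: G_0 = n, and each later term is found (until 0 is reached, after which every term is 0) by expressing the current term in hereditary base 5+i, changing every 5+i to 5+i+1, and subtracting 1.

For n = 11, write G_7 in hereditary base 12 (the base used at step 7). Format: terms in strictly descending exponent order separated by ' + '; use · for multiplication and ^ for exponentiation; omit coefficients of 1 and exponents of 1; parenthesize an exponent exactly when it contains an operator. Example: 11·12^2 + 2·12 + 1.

12 + 1

[0] 11 ≡ 2·5 + 1 (base 5). Lift 6: 13. −1: 12.
[1] 12 ≡ 2·6 (base 6). Lift 7: 14. −1: 13.
[2] 13 ≡ 7 + 6 (base 7). Lift 8: 14. −1: 13.
[3] 13 ≡ 8 + 5 (base 8). Lift 9: 14. −1: 13.
[4] 13 ≡ 9 + 4 (base 9). Lift 10: 14. −1: 13.
[5] 13 ≡ 10 + 3 (base 10). Lift 11: 14. −1: 13.
[6] 13 ≡ 11 + 2 (base 11). Lift 12: 14. −1: 13.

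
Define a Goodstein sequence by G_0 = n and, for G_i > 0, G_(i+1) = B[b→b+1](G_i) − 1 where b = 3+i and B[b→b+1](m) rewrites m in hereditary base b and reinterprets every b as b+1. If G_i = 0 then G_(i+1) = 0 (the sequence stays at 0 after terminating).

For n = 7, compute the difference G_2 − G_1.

base 3: 7 = 2·3 + 1; at 4: 2·4 + 1 = 9; next = 8
base 4: 8 = 2·4; at 5: 2·5 = 10; next = 9

1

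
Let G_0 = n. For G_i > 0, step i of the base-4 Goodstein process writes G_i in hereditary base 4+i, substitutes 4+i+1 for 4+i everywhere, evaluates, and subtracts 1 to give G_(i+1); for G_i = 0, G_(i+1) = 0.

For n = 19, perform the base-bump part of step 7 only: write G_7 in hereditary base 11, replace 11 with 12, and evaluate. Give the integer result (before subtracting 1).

88

base 4: 19 = 4^2 + 3; at 5: 5^2 + 3 = 28; next = 27
base 5: 27 = 5^2 + 2; at 6: 6^2 + 2 = 38; next = 37
base 6: 37 = 6^2 + 1; at 7: 7^2 + 1 = 50; next = 49
base 7: 49 = 7^2; at 8: 8^2 = 64; next = 63
base 8: 63 = 7·8 + 7; at 9: 7·9 + 7 = 70; next = 69
base 9: 69 = 7·9 + 6; at 10: 7·10 + 6 = 76; next = 75
base 10: 75 = 7·10 + 5; at 11: 7·11 + 5 = 82; next = 81
base 11: 81 = 7·11 + 4; at 12: 7·12 + 4 = 88; next = 87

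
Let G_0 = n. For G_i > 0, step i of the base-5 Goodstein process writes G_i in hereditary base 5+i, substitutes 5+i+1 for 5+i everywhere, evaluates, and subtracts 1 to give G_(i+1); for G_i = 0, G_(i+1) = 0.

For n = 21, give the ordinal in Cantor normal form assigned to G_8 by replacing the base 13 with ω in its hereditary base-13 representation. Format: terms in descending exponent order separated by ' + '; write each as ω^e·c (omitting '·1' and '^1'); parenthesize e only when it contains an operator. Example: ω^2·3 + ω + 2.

i=0: 21 = 4·5 + 1 (b=5); 5→6: 4·6 + 1 = 25; 25−1 = 24
i=1: 24 = 4·6 (b=6); 6→7: 4·7 = 28; 28−1 = 27
i=2: 27 = 3·7 + 6 (b=7); 7→8: 3·8 + 6 = 30; 30−1 = 29
i=3: 29 = 3·8 + 5 (b=8); 8→9: 3·9 + 5 = 32; 32−1 = 31
i=4: 31 = 3·9 + 4 (b=9); 9→10: 3·10 + 4 = 34; 34−1 = 33
i=5: 33 = 3·10 + 3 (b=10); 10→11: 3·11 + 3 = 36; 36−1 = 35
i=6: 35 = 3·11 + 2 (b=11); 11→12: 3·12 + 2 = 38; 38−1 = 37
i=7: 37 = 3·12 + 1 (b=12); 12→13: 3·13 + 1 = 40; 40−1 = 39

ω·3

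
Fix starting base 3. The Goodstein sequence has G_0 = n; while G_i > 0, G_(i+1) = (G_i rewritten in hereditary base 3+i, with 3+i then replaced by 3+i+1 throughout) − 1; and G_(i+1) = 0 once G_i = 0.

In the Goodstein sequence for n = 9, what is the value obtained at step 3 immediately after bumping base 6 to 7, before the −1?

step 0: 9 = 3^2; sub 4 for 3: 4^2; = 16; G_1 = 16−1 = 15
step 1: 15 = 3·4 + 3; sub 5 for 4: 3·5 + 3; = 18; G_2 = 18−1 = 17
step 2: 17 = 3·5 + 2; sub 6 for 5: 3·6 + 2; = 20; G_3 = 20−1 = 19

22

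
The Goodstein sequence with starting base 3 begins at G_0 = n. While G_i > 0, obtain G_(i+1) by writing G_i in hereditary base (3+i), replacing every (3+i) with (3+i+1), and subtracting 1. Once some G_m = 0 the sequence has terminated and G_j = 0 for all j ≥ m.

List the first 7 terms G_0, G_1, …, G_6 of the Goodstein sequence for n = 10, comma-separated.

[0] 10 ≡ 3^2 + 1 (base 3). Lift 4: 17. −1: 16.
[1] 16 ≡ 4^2 (base 4). Lift 5: 25. −1: 24.
[2] 24 ≡ 4·5 + 4 (base 5). Lift 6: 28. −1: 27.
[3] 27 ≡ 4·6 + 3 (base 6). Lift 7: 31. −1: 30.
[4] 30 ≡ 4·7 + 2 (base 7). Lift 8: 34. −1: 33.
[5] 33 ≡ 4·8 + 1 (base 8). Lift 9: 37. −1: 36.

10, 16, 24, 27, 30, 33, 36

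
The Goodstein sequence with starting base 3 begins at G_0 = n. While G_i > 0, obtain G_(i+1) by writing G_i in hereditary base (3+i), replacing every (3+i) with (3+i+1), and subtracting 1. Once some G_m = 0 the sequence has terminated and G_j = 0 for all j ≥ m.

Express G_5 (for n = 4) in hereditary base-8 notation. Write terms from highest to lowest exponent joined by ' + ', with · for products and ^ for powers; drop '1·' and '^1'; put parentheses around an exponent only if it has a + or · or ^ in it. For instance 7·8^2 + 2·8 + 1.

1

[0] 4 ≡ 3 + 1 (base 3). Lift 4: 5. −1: 4.
[1] 4 ≡ 4 (base 4). Lift 5: 5. −1: 4.
[2] 4 ≡ 4 (base 5). Lift 6: 4. −1: 3.
[3] 3 ≡ 3 (base 6). Lift 7: 3. −1: 2.
[4] 2 ≡ 2 (base 7). Lift 8: 2. −1: 1.
[5] 1 ≡ 1 (base 8). Lift 9: 1. −1: 0.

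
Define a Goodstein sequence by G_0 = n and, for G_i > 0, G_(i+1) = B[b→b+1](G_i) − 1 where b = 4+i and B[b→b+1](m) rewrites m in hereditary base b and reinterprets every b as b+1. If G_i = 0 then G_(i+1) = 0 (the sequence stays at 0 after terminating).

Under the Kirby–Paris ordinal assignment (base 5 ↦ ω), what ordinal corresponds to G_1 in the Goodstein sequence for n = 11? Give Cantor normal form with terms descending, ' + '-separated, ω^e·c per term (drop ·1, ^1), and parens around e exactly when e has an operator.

ω·2 + 2

base 4: 11 = 2·4 + 3; at 5: 2·5 + 3 = 13; next = 12
base 5: 12 = 2·5 + 2; at 6: 2·6 + 2 = 14; next = 13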